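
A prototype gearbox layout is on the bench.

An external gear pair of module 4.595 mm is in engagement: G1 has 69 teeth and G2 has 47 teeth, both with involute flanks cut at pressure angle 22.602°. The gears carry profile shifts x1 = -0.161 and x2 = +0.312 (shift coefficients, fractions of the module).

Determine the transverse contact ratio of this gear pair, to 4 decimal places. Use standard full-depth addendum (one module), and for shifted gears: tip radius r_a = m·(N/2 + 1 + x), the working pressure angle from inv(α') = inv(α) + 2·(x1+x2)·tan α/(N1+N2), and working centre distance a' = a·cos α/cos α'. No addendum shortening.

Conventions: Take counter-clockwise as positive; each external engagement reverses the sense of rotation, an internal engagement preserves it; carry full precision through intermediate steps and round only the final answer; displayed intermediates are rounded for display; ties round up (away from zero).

1.6108

recognized (one external pair, fixed centres): single-mesh tooth geometry, m = 4.595, N1 = 69, N2 = 47
base radii: r_b1 = 146.352081, r_b2 = 99.689099
tip radii: r_a1 = 162.382705, r_a2 = 114.011140
inv(α') = inv(22.602°) + 2·(-0.161+0.312)·tan α/(69+47) = 0.02290528  ⇒  α' = 22.95417°
a' = a·cos α / cos α' = 266.5100·cos 22.602°/cos 22.95417° = 267.198748
action lengths: √(r_a1²−r_b1²) = 70.350631, √(r_a2²−r_b2²) = 55.322903
base pitch p_b = π·m·cos α = 13.326917
CR = (70.350631 + 55.322903 − 267.198748·sin 22.95417°)/13.326917 = 1.610834
contact ratio ≈ 1.6108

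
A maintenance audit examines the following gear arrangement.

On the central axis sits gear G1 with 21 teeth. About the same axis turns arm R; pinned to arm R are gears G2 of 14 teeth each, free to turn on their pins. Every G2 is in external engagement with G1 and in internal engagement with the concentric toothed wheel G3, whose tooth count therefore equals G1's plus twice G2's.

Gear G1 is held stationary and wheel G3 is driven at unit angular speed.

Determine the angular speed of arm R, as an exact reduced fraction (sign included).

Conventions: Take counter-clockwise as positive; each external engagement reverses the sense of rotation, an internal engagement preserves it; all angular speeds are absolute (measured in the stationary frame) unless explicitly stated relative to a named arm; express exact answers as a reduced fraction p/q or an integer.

7/10

topology: planetary set — G1 21T / G2 14T / G3 49T, arm = carrier (Willis)
ring teeth: 21 + 2·14 = 49
21(ω_sun−ω_arm) = −49(ω_ring−ω_arm),  ω_sun = 0, ω_ring = 1
21(0−ω_arm) = −49(1−ω_arm)  ⇒  70·ω_arm = 49  ⇒  ω_arm = 7/10
exact speed ratio = 7/10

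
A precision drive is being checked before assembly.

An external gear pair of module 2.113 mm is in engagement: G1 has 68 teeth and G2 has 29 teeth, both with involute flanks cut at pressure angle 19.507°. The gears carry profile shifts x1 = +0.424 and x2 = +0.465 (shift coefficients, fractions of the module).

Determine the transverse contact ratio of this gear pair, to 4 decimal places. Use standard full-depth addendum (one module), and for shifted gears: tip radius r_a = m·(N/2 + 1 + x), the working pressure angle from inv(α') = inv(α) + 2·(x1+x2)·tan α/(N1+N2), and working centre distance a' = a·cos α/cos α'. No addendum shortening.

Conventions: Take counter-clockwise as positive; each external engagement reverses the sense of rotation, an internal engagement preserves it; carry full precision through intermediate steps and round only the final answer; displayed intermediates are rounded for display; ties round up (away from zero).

1.6195

recognized (one external pair, fixed centres): single-mesh tooth geometry, m = 2.113, N1 = 68, N2 = 29
base radii: r_b1 = 67.718320, r_b2 = 28.879872
tip radii: r_a1 = 74.850912, r_a2 = 33.734045
inv(α') = inv(19.507°) + 2·(+0.424+0.465)·tan α/(68+29) = 0.02028817  ⇒  α' = 22.08193°
a' = a·cos α / cos α' = 102.4805·cos 19.507°/cos 22.08193° = 104.244837
action lengths: √(r_a1²−r_b1²) = 31.888685, √(r_a2²−r_b2²) = 17.433841
base pitch p_b = π·m·cos α = 6.257158
CR = (31.888685 + 17.433841 − 104.244837·sin 22.08193°)/6.257158 = 1.619514
contact ratio ≈ 1.6195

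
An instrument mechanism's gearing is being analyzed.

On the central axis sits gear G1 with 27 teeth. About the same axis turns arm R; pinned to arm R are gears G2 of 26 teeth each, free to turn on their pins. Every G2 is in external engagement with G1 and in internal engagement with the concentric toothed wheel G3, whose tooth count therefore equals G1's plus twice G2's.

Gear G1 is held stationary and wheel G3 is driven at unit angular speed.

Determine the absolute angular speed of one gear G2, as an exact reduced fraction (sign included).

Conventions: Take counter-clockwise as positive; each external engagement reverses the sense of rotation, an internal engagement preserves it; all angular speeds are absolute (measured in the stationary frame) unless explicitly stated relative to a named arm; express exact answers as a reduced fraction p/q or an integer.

79/52

planetary set (27T centre, 26T on arm, 79T internal) — Willis relation
ring teeth: 27 + 2·26 = 79
27(ω_sun−ω_arm) = −79(ω_ring−ω_arm),  ω_sun = 0, ω_ring = 1
27(0−ω_arm) = −79(1−ω_arm)  ⇒  106·ω_arm = 79  ⇒  ω_arm = 79/106
sun–planet mesh: 27·(0−79/106) = −26·(ω_p−ω_arm)  ⇒  ω_p−ω_arm = 2133/2756
ω_p = 79/106 + 2133/2756 = 79/52
exact speed ratio = 79/52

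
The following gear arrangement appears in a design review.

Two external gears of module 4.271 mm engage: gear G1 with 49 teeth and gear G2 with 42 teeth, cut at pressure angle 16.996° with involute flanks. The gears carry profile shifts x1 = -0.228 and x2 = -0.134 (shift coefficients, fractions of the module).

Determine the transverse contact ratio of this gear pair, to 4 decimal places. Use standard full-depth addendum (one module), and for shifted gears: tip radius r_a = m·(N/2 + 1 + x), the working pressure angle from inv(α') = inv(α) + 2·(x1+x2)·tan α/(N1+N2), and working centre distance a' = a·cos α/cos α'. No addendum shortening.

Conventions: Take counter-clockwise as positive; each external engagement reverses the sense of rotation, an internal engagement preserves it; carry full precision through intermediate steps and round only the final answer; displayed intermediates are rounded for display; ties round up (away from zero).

2.0582

class = single-mesh tooth geometry [involute pair 49T × 42T, m = 4.271]
base radii: r_b1 = 100.069387, r_b2 = 85.773760
tip radii: r_a1 = 107.936712, r_a2 = 93.389686
inv(α') = inv(16.996°) + 2·(-0.228-0.134)·tan α/(49+42) = 0.00658639  ⇒  α' = 15.34025°
a' = a·cos α / cos α' = 194.3305·cos 16.996°/cos 15.34025° = 192.709019
action lengths: √(r_a1²−r_b1²) = 40.453079, √(r_a2²−r_b2²) = 36.939078
base pitch p_b = π·m·cos α = 12.831725
CR = (40.453079 + 36.939078 − 192.709019·sin 15.34025°)/12.831725 = 2.058249
contact ratio ≈ 2.0582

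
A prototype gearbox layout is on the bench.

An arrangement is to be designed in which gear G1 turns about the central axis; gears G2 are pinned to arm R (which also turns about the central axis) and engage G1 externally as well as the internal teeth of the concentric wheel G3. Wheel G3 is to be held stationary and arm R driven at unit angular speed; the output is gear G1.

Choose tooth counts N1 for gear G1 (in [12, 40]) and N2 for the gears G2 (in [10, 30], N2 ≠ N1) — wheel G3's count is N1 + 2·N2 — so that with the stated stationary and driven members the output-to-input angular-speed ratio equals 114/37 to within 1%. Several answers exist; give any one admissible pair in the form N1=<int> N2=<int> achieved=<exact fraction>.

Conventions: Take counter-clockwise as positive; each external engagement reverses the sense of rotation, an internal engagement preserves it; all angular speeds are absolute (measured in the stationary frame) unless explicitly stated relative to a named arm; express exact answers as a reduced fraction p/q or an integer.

topology: planetary set — design target 114/37, arm = carrier (Willis)
Willis with ω_ring = 0: ω_sun/ω_arm = (N1+N3)/N1; set equal to 114/37  ⇒  N3/N1 = 114/37 − 1 = 77/37
N3 = N1 + 2·N2  ⇒  N2/N1 = (N3/N1 − 1)/2 = (77/37 − 1)/2 = 20/37
smallest multiple with N1 ≥ 12 and N2 ≥ 10: k = 1  ⇒  N1 = 1·37 = 37, N2 = 1·20 = 20 (N1 ≤ 40, N2 ≤ 30, N2 ≠ N1 ✓), N3 = 37 + 2·20 = 77
check: (N1+N3)/N1 with N1 = 37, N3 = 77 gives 114/37; |achieved − target| = 0 ≤ 57/1850 ✓

N1=37 N2=20 achieved=114/37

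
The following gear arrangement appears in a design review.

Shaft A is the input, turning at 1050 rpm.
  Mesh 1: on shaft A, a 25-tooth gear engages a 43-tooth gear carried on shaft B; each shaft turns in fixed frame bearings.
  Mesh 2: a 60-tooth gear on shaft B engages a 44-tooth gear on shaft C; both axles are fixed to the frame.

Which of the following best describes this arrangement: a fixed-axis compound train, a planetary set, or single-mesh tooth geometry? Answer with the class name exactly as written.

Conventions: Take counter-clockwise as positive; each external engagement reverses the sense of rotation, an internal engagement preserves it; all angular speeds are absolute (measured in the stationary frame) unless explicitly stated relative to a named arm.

fixed-axis compound train

class = fixed-axis compound train [2 meshes; 2 ratios multiply, 2 sense flips]
classification: fixed-axis compound train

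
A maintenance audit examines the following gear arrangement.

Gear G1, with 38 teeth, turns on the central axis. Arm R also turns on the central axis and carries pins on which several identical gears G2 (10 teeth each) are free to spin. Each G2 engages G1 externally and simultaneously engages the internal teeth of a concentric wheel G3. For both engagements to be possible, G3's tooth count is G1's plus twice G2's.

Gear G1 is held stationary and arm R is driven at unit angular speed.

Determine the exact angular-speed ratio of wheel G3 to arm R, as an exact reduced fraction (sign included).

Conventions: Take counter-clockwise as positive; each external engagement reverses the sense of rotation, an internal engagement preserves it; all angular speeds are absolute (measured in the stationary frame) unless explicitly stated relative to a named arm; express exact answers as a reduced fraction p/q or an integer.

48/29

topology: planetary set — G1 38T / G2 10T / G3 58T, arm = carrier (Willis)
ring teeth: 38 + 2·10 = 58
38(ω_sun−ω_arm) = −58(ω_ring−ω_arm),  ω_sun = 0, ω_arm = 1
ω_ring = 1 − (38/58)(0−1) = 48/29
ω_out/ω_in = 48/29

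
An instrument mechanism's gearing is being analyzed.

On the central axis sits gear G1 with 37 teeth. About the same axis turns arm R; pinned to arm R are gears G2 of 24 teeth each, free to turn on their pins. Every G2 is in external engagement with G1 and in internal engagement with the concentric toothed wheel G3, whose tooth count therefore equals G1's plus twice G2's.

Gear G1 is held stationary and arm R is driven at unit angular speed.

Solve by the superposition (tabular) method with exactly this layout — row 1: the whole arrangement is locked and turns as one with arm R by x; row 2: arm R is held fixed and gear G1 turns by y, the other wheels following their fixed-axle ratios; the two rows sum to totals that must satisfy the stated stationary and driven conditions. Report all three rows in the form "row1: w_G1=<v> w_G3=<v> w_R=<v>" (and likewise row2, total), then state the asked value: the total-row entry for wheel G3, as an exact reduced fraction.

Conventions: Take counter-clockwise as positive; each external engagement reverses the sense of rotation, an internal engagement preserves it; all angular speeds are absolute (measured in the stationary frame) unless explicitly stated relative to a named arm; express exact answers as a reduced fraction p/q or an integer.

planetary set (37T centre, 24T on arm, 85T internal) — Willis relation
row 1 (train locked, turned with arm): all members turn x
row 2: sun turns y, ring = −(37/85)·y, arm 0
boundary: total ω_sun = x + y = 0 and total ω_arm = x = 1  ⇒  y = -1, x = 1
row 2 ring = −(37/85)·(-1) = 37/85
totals (row 1 + row 2): sun 1 + (-1) = 0, ring 1 + 37/85 = 122/85, arm 1 + 0 = 1
asked cell (total, ring) = 122/85

row1: w_G1=1 w_G3=1 w_R=1
row2: w_G1=-1 w_G3=37/85 w_R=0
total: w_G1=0 w_G3=122/85 w_R=1
asked value: 122/85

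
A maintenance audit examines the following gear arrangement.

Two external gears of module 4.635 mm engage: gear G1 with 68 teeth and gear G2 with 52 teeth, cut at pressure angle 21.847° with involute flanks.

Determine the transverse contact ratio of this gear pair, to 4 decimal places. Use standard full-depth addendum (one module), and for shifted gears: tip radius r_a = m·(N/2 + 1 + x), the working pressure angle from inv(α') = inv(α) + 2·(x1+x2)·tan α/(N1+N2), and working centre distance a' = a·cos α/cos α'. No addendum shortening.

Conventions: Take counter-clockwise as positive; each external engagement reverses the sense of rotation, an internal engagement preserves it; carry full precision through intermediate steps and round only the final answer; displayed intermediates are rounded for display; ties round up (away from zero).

1.6859

single-mesh involute tooth geometry (68T engaging 52T at module 4.635)
base radii: r_b1 = 146.272025, r_b2 = 111.855078
tip radii: r_a1 = 162.225000, r_a2 = 125.145000
no profile shift: α' = α, a' = a
action lengths: √(r_a1²−r_b1²) = 70.153014, √(r_a2²−r_b2²) = 56.122300
base pitch p_b = π·m·cos α = 13.515503
CR = (70.153014 + 56.122300 − 278.100000·sin 21.84700°)/13.515503 = 1.685926
contact ratio ≈ 1.6859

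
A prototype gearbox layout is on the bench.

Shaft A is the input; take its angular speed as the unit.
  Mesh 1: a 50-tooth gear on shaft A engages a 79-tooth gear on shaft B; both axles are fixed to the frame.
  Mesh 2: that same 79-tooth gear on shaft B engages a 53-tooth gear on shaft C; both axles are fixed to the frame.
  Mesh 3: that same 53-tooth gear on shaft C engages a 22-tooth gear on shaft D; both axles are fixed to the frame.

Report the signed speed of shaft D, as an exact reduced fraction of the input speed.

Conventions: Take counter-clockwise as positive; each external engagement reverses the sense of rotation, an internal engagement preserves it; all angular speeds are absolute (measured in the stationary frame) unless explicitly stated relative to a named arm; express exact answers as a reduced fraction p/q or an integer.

3-mesh fixed-axis compound train (all bearings frame-fixed)
mesh 1 [50T→79T]: |ω|/ω_in = 1×50/79 = 50/79, sense flips to −
mesh 2 [79T→53T]: |ω|/ω_in = (50/79)×79/53 = 50/53, sense flips to +
mesh 3 [53T→22T]: |ω|/ω_in = (50/53)×53/22 = 25/11, sense flips to −
signed output speed (× input speed) = -25/11

-25/11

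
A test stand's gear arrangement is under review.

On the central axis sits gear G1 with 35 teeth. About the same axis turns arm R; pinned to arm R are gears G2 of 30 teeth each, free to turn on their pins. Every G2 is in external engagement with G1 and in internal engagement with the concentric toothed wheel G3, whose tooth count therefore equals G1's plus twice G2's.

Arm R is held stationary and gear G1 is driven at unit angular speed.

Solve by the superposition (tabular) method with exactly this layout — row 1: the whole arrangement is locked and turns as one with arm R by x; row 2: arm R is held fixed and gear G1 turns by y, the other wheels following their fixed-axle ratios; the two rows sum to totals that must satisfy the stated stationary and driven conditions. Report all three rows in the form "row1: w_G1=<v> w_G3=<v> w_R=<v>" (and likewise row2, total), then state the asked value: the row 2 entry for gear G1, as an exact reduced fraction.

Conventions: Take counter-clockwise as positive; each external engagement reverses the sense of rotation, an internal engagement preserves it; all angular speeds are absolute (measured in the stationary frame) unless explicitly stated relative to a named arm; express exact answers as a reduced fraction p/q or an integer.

row1: w_G1=0 w_G3=0 w_R=0
row2: w_G1=1 w_G3=-7/19 w_R=0
total: w_G1=1 w_G3=-7/19 w_R=0
asked value: 1

planetary set (35T centre, 30T on arm, 95T internal) — Willis relation
row 1 (train locked, turned with arm): all members turn x
row 2: sun turns y, ring = −(35/95)·y, arm 0
boundary: total ω_arm = x = 0 and total ω_sun = x + y = 1  ⇒  y = 1, x = 0
row 2 ring = −(35/95)·1 = -7/19
totals (row 1 + row 2): sun 0 + 1 = 1, ring 0 + (-7/19) = -7/19, arm 0 + 0 = 0
asked cell (row2, sun) = 1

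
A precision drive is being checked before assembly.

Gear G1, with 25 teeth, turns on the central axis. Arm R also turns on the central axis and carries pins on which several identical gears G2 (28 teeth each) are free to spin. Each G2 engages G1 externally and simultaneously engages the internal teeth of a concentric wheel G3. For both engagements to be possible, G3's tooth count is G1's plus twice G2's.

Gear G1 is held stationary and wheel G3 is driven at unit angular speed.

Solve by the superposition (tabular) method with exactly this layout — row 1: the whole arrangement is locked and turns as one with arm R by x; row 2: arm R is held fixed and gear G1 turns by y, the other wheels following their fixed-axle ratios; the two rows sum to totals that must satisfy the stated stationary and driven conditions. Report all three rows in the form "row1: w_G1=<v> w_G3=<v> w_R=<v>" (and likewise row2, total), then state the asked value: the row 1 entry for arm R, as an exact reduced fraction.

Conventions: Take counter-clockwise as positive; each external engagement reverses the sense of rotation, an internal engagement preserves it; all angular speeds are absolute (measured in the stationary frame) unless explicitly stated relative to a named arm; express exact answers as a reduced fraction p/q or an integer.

planetary set (25T centre, 28T on arm, 81T internal) — Willis relation
row 1: whole set turns with the arm by x
row 2 — arm fixed, fixed-axis ratios: sun y, ring −(25/81)·y, arm 0
boundary: total ω_sun = x + y = 0 and total ω_ring = x − (25/81)·y = 1  ⇒  y = -81/106, x = 81/106
row 2 ring = −(25/81)·(-81/106) = 25/106
totals (row 1 + row 2): sun 81/106 + (-81/106) = 0, ring 81/106 + 25/106 = 1, arm 81/106 + 0 = 81/106
asked cell (row1, arm) = 81/106

row1: w_G1=81/106 w_G3=81/106 w_R=81/106
row2: w_G1=-81/106 w_G3=25/106 w_R=0
total: w_G1=0 w_G3=1 w_R=81/106
asked value: 81/106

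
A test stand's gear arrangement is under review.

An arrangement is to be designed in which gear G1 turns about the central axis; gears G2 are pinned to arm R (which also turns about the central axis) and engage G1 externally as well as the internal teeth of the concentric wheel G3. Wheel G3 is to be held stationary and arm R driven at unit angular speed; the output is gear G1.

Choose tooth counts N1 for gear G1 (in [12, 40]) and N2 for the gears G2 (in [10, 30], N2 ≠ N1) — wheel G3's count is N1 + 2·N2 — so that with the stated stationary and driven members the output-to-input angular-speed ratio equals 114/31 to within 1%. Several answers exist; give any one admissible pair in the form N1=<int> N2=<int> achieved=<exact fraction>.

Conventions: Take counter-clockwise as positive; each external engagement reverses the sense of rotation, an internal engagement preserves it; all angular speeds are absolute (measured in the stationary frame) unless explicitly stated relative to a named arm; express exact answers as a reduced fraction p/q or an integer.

N1=31 N2=26 achieved=114/31

class = planetary set [ratio 114/31 wanted; Willis about the carrier]
Willis with ω_ring = 0: ω_sun/ω_arm = (N1+N3)/N1; set equal to 114/31  ⇒  N3/N1 = 114/31 − 1 = 83/31
N3 = N1 + 2·N2  ⇒  N2/N1 = (N3/N1 − 1)/2 = (83/31 − 1)/2 = 26/31
smallest multiple with N1 ≥ 12 and N2 ≥ 10: k = 1  ⇒  N1 = 1·31 = 31, N2 = 1·26 = 26 (N1 ≤ 40, N2 ≤ 30, N2 ≠ N1 ✓), N3 = 31 + 2·26 = 83
check: (N1+N3)/N1 with N1 = 31, N3 = 83 gives 114/31; |achieved − target| = 0 ≤ 57/1550 ✓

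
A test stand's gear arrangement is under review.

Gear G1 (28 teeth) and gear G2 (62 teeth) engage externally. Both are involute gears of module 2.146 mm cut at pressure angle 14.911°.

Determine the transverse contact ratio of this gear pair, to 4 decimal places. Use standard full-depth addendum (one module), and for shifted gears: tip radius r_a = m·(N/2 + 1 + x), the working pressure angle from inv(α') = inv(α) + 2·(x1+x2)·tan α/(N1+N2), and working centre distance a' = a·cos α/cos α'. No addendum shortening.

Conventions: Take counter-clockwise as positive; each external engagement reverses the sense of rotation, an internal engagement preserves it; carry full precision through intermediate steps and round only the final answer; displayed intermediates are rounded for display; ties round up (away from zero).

recognized (one external pair, fixed centres): single-mesh tooth geometry, m = 2.146, N1 = 28, N2 = 62
base radii: r_b1 = 29.032319, r_b2 = 64.285850
tip radii: r_a1 = 32.190000, r_a2 = 68.672000
no profile shift: α' = α, a' = a
action lengths: √(r_a1²−r_b1²) = 13.903976, √(r_a2²−r_b2²) = 24.148977
base pitch p_b = π·m·cos α = 6.514837
CR = (13.903976 + 24.148977 − 96.570000·sin 14.91100°)/6.514837 = 2.026716
contact ratio ≈ 2.0267

2.0267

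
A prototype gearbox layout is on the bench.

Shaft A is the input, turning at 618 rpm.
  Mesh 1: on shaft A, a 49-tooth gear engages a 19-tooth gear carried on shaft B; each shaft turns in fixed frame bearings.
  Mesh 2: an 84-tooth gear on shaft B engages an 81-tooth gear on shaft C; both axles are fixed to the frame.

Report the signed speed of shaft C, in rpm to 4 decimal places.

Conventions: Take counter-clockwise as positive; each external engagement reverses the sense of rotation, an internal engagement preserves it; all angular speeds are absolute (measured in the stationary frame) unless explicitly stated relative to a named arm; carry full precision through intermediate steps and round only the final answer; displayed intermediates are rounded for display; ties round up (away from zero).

class = fixed-axis compound train [2 meshes; 2 ratios multiply, 2 sense flips]
mesh 1 [49T→19T]: ω = 618.0000×49/19 = 1593.7895 rpm, sense flips to −
mesh 2 [84T→81T]: ω = 1593.7895×84/81 = 1652.8187 rpm, sense flips to +
signed output speed = +1652.8187 rpm

+1652.8187 rpm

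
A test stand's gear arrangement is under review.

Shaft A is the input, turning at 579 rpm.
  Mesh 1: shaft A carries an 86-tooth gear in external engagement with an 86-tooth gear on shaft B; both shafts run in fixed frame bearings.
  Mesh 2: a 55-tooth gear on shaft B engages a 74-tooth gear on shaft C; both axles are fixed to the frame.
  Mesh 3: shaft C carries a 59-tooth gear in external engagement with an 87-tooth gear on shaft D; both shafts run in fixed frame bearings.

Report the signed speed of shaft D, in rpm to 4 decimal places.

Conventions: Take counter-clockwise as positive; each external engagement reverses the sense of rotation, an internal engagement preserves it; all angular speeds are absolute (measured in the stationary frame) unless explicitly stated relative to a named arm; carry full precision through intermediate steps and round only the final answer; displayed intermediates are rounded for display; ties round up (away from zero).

3-mesh fixed-axis compound train (all bearings frame-fixed)
mesh 1 [86T→86T]: ω = 579.0000×86/86 = 579.0000 rpm, sense flips to −
mesh 2 [55T→74T]: ω = 579.0000×55/74 = 430.3378 rpm, sense flips to +
mesh 3 [59T→87T]: ω = 430.3378×59/87 = 291.8383 rpm, sense flips to −
signed output speed = -291.8383 rpm

-291.8383 rpm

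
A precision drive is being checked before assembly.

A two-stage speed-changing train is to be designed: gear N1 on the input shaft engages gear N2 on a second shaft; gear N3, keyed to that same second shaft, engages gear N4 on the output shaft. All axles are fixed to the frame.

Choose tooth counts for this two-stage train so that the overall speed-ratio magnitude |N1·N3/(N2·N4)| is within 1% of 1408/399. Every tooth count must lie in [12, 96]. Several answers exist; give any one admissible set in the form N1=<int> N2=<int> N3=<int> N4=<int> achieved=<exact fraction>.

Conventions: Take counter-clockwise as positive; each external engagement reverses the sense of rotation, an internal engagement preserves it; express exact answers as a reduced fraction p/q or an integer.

N1=16 N2=19 N3=88 N4=21 achieved=1408/399

class = fixed-axis compound train [2-stage, 1408/399 wanted]
target = 1408/399 in lowest terms: an exact hit needs N1·N3 = k·1408 and N2·N4 = k·399 for one integer k, every count in [12, 96]; additionally prefer no 1:1 stage (N1 ≠ N2, N3 ≠ N4)
k = 1: N1·N3 = 1408 = 16·88, N2·N4 = 399 = 19·21
achieved = 16·88/(19·21) = 1408/399; |achieved − target| = 0 ≤ 352/9975 ✓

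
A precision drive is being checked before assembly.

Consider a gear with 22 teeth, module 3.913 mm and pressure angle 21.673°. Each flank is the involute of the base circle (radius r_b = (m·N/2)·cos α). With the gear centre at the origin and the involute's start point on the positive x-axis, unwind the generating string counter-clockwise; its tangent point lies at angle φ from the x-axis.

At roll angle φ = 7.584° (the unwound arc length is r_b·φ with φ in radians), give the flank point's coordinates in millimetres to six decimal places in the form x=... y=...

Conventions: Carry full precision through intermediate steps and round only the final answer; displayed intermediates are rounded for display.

x=40.349030 y=0.030868

class = single-mesh tooth geometry [base-circle involute, m = 3.913, 22T]
pitch radius r_p = m·N/2 = 3.913·22/2 = 43.043000
base radius r_b = r_p·cos α = 43.043000·cos 21.673° = 40.000149
roll angle φ = 7.584° = 0.13236577 rad
x = r_b·(cos φ + φ·sin φ) = 40.349030
y = r_b·(sin φ − φ·cos φ) = 0.030868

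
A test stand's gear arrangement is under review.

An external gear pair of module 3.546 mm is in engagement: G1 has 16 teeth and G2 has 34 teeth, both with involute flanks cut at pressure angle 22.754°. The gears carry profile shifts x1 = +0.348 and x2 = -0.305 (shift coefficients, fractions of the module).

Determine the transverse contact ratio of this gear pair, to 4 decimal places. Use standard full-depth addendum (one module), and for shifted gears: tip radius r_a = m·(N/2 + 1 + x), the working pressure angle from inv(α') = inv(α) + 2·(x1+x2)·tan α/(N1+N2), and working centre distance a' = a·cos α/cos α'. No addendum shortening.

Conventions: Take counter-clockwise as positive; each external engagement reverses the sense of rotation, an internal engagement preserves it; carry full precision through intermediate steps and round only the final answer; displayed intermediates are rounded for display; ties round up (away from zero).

recognized (one external pair, fixed centres): single-mesh tooth geometry, m = 3.546, N1 = 16, N2 = 34
base radii: r_b1 = 26.160231, r_b2 = 55.590491
tip radii: r_a1 = 33.148008, r_a2 = 62.746470
inv(α') = inv(22.754°) + 2·(+0.348-0.305)·tan α/(16+34) = 0.02300607  ⇒  α' = 22.98631°
a' = a·cos α / cos α' = 88.6500·cos 22.754°/cos 22.98631° = 88.801743
action lengths: √(r_a1²−r_b1²) = 20.357621, √(r_a2²−r_b2²) = 29.100116
base pitch p_b = π·m·cos α = 10.273099
CR = (20.357621 + 29.100116 − 88.801743·sin 22.98631°)/10.273099 = 1.438676
contact ratio ≈ 1.4387

1.4387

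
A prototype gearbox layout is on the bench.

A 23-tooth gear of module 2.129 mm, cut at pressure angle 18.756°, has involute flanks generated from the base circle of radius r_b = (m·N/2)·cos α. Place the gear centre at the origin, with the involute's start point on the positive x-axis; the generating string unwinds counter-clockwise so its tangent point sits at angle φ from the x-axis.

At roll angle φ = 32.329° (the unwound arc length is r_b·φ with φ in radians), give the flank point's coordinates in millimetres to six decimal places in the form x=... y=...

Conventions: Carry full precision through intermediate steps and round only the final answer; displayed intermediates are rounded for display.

topology: single-mesh involute geometry — m = 2.129, N = 23
pitch radius r_p = m·N/2 = 2.129·23/2 = 24.483500
base radius r_b = r_p·cos α = 24.483500·cos 18.756° = 23.183340
roll angle φ = 32.329° = 0.56424749 rad
x = r_b·(cos φ + φ·sin φ) = 26.585254
y = r_b·(sin φ − φ·cos φ) = 1.344539

x=26.585254 y=1.344539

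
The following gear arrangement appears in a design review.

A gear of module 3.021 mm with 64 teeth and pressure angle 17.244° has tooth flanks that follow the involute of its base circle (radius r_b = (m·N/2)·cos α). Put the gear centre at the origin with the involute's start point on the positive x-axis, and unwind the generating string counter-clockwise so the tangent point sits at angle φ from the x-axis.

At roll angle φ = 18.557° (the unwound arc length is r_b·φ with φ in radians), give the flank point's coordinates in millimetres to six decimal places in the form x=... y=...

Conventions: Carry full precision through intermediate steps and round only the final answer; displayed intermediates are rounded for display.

x=97.042912 y=1.034663

topology: single-mesh involute geometry — m = 3.021, N = 64
pitch radius r_p = m·N/2 = 3.021·64/2 = 96.672000
base radius r_b = r_p·cos α = 96.672000·cos 17.244° = 92.326690
roll angle φ = 18.557° = 0.32388075 rad
x = r_b·(cos φ + φ·sin φ) = 97.042912
y = r_b·(sin φ − φ·cos φ) = 1.034663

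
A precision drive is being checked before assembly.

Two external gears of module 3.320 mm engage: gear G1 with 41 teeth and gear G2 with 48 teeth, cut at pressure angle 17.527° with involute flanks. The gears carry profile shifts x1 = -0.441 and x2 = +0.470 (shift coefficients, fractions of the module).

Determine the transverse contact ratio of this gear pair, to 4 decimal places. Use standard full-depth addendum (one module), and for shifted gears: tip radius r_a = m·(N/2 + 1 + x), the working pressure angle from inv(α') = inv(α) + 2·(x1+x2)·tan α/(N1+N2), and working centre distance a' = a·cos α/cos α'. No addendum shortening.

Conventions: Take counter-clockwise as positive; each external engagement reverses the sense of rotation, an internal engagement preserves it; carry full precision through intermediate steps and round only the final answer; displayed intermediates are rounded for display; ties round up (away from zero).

class = single-mesh tooth geometry [involute pair 41T × 48T, m = 3.320]
base radii: r_b1 = 64.900324, r_b2 = 75.980867
tip radii: r_a1 = 69.915880, r_a2 = 84.560400
inv(α') = inv(17.527°) + 2·(-0.441+0.470)·tan α/(41+48) = 0.01011891  ⇒  α' = 17.64439°
a' = a·cos α / cos α' = 147.7400·cos 17.527°/cos 17.64439° = 147.835968
action lengths: √(r_a1²−r_b1²) = 26.003427, √(r_a2²−r_b2²) = 37.112923
base pitch p_b = π·m·cos α = 9.945872
CR = (26.003427 + 37.112923 − 147.835968·sin 17.64439°)/9.945872 = 1.840567
contact ratio ≈ 1.8406

1.8406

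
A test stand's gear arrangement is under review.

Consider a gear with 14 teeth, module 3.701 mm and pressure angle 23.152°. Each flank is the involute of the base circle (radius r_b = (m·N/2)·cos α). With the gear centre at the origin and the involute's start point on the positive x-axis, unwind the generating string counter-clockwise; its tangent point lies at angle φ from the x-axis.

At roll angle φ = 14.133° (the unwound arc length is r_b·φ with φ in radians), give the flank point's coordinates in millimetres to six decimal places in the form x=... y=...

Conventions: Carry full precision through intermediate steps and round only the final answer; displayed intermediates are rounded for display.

topology: single-mesh involute geometry — m = 3.701, N = 14
pitch radius r_p = m·N/2 = 3.701·14/2 = 25.907000
base radius r_b = r_p·cos α = 25.907000·cos 23.152° = 23.820581
roll angle φ = 14.133° = 0.24666738 rad
x = r_b·(cos φ + φ·sin φ) = 24.534274
y = r_b·(sin φ − φ·cos φ) = 0.118446

x=24.534274 y=0.118446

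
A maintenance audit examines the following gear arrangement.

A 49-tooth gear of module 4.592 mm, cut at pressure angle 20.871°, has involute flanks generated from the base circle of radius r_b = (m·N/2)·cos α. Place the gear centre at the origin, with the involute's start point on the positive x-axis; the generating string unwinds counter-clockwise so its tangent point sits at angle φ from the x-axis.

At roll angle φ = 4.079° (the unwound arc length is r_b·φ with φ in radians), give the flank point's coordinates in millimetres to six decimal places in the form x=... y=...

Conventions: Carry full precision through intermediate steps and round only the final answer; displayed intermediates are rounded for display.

x=105.388098 y=0.012637

recognized (one wheel, involute flank): single-mesh tooth geometry, m = 4.592, N = 49
pitch radius r_p = m·N/2 = 4.592·49/2 = 112.504000
base radius r_b = r_p·cos α = 112.504000·cos 20.871° = 105.122041
roll angle φ = 4.079° = 0.07119198 rad
x = r_b·(cos φ + φ·sin φ) = 105.388098
y = r_b·(sin φ − φ·cos φ) = 0.012637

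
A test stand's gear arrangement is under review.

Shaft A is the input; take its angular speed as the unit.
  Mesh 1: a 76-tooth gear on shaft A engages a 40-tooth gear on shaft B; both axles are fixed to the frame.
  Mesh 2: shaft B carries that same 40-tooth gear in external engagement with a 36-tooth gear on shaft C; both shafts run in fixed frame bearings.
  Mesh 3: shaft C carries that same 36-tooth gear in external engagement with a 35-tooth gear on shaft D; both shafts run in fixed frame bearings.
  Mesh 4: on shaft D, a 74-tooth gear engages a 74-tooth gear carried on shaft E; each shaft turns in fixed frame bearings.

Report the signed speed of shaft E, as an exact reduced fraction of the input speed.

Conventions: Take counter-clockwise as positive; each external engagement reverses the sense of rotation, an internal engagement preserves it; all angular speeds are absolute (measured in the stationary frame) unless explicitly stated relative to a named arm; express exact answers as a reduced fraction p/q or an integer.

76/35

4-mesh fixed-axis compound train (all bearings frame-fixed)
mesh 1 [76T→40T]: |ω|/ω_in = 1×76/40 = 19/10, sense flips to −
mesh 2 [40T→36T]: |ω|/ω_in = (19/10)×40/36 = 19/9, sense flips to +
mesh 3 [36T→35T]: |ω|/ω_in = (19/9)×36/35 = 76/35, sense flips to −
mesh 4 [74T→74T]: |ω|/ω_in = (76/35)×74/74 = 76/35, sense flips to +
signed output speed (× input speed) = 76/35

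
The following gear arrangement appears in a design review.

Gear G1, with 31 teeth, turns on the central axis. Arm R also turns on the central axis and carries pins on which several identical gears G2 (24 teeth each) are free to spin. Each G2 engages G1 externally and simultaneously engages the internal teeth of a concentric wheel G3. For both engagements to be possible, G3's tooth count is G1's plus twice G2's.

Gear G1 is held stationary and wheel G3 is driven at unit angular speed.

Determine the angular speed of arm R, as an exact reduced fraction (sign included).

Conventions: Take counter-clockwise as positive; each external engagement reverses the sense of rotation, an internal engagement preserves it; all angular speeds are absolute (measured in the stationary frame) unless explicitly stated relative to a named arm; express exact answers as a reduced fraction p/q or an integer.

79/110

planetary set (31T centre, 24T on arm, 79T internal) — Willis relation
ring teeth: 31 + 2·24 = 79
31(ω_sun−ω_arm) = −79(ω_ring−ω_arm),  ω_sun = 0, ω_ring = 1
31(0−ω_arm) = −79(1−ω_arm)  ⇒  110·ω_arm = 79  ⇒  ω_arm = 79/110
exact speed ratio = 79/110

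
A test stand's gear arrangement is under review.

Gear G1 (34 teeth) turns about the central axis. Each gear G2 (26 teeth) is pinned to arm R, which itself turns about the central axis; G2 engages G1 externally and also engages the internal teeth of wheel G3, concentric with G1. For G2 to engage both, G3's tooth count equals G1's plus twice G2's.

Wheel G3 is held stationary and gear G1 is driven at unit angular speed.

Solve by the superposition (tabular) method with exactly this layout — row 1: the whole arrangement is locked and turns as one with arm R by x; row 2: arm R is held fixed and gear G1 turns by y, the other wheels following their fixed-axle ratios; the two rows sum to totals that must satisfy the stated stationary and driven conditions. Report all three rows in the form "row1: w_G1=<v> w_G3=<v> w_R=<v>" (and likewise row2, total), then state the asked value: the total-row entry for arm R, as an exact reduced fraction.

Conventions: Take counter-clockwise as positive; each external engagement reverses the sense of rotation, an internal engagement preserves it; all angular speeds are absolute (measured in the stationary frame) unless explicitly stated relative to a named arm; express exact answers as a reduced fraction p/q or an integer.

row1: w_G1=17/60 w_G3=17/60 w_R=17/60
row2: w_G1=43/60 w_G3=-17/60 w_R=0
total: w_G1=1 w_G3=0 w_R=17/60
asked value: 17/60

recognized (axles ride arm R): planetary set, 34/26/86 teeth
row 1 (train locked, turned with arm): all members turn x
row 2 (arm held, sun turns y): ω_ring = −(34/86)·y, ω_arm = 0
boundary: total ω_ring = x − (34/86)·y = 0 and total ω_sun = x + y = 1  ⇒  y = 43/60, x = 17/60
row 2 ring = −(34/86)·43/60 = -17/60
totals (row 1 + row 2): sun 17/60 + 43/60 = 1, ring 17/60 + (-17/60) = 0, arm 17/60 + 0 = 17/60
asked cell (total, arm) = 17/60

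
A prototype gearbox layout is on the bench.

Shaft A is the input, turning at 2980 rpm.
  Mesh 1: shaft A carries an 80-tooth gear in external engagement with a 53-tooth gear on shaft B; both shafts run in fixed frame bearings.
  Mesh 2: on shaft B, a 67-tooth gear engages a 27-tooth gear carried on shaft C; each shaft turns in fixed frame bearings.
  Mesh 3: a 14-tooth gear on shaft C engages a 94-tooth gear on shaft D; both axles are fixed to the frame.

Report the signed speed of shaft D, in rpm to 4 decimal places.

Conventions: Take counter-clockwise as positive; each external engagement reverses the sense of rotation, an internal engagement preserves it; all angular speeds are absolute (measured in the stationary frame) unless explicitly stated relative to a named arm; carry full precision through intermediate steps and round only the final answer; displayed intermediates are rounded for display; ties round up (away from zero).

recognized (4 fixed axles, 3 meshes): fixed-axis compound train
mesh 1 [80T→53T]: ω = 2980.0000×80/53 = 4498.1132 rpm, sense flips to −
mesh 2 [67T→27T]: ω = 4498.1132×67/27 = 11161.9846 rpm, sense flips to +
mesh 3 [14T→94T]: ω = 11161.9846×14/94 = 1662.4232 rpm, sense flips to −
signed output speed = -1662.4232 rpm

-1662.4232 rpm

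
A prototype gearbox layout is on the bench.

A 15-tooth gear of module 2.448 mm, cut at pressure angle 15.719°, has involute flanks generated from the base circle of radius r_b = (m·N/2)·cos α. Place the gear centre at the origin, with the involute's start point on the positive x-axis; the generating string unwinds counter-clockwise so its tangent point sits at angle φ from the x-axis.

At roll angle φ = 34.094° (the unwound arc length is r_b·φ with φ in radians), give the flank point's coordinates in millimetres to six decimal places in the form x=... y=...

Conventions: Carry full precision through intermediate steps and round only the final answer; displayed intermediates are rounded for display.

single-mesh involute tooth geometry (15T wheel at module 2.448)
pitch radius r_p = m·N/2 = 2.448·15/2 = 18.360000
base radius r_b = r_p·cos α = 18.360000·cos 15.719° = 17.673372
roll angle φ = 34.094° = 0.59505256 rad
x = r_b·(cos φ + φ·sin φ) = 20.530752
y = r_b·(sin φ − φ·cos φ) = 1.197865

x=20.530752 y=1.197865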